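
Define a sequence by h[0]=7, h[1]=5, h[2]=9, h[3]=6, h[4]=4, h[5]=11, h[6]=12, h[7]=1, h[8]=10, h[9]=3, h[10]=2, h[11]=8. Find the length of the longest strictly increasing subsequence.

Track the smallest tail for each achievable length (strict):
7 → extends → [7]
5 → replaces 7 → [5]
9 → extends → [5, 9]
6 → replaces 9 → [5, 6]
4 → replaces 5 → [4, 6]
11 → extends → [4, 6, 11]
12 → extends → [4, 6, 11, 12]
1 → replaces 4 → [1, 6, 11, 12]
10 → replaces 11 → [1, 6, 10, 12]
3 → replaces 6 → [1, 3, 10, 12]
2 → replaces 3 → [1, 2, 10, 12]
8 → replaces 10 → [1, 2, 8, 12]
Four tails, so the longest strictly increasing subsequence has length 4 (e.g. 7, 9, 11, 12).

4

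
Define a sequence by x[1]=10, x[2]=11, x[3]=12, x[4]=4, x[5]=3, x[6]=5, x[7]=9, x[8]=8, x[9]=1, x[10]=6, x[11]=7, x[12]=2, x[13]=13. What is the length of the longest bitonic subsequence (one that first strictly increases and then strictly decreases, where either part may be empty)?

7

inc[i] = longest strictly increasing subsequence ending at i; dec[i] = longest strictly decreasing subsequence starting at i:
i:      1  2  3  4  5  6  7  8  9 10 11 12 13
x[i]:  10 11 12  4  3  5  9  8  1  6  7  2 13
inc:    1  2  3  1  1  2  3  3  1  3  4  2  5
dec:    5  5  5  3  2  2  4  3  1  2  2  1  1
Best peak at i=3 (value 12): inc=3, dec=5, length 3+5−1 = 7.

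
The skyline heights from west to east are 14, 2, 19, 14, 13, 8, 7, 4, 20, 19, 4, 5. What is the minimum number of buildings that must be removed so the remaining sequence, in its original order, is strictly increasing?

Fewest deletions = n − (longest strictly increasing subsequence).
Patience tails:
14 → extends → [14]
2 → replaces 14 → [2]
19 → extends → [2, 19]
14 → replaces 19 → [2, 14]
13 → replaces 14 → [2, 13]
8 → replaces 13 → [2, 8]
7 → replaces 8 → [2, 7]
4 → replaces 7 → [2, 4]
20 → extends → [2, 4, 20]
19 → replaces 20 → [2, 4, 19]
4 → already a tail → [2, 4, 19]
5 → replaces 19 → [2, 4, 5]
Longest strictly increasing subsequence has length 3, so deletions = 12 − 3 = 9.

9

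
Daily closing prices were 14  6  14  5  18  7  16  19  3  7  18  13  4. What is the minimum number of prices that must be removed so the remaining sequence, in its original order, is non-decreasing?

Fewest deletions = n − (longest non-decreasing subsequence).
Patience tails:
14 → extends → [14]
6 → replaces 14 → [6]
14 → extends → [6, 14]
5 → replaces 6 → [5, 14]
18 → extends → [5, 14, 18]
7 → replaces 14 → [5, 7, 18]
16 → replaces 18 → [5, 7, 16]
19 → extends → [5, 7, 16, 19]
3 → replaces 5 → [3, 7, 16, 19]
7 → replaces 16 → [3, 7, 7, 19]
18 → replaces 19 → [3, 7, 7, 18]
13 → replaces 18 → [3, 7, 7, 13]
4 → replaces 7 → [3, 4, 7, 13]
Longest non-decreasing subsequence has length 4, so deletions = 13 − 4 = 9.

9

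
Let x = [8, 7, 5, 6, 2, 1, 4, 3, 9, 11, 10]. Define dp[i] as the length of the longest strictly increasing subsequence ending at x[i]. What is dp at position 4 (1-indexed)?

2

dp[i] = 1 + max{dp[j] : j<i, x[j]<x[i]} (or 1 if no such j):
i:      1  2  3  4  5  6  7  8  9 10 11
x[i]:   8  7  5  6  2  1  4  3  9 11 10
dp:     1  1  1  2  1  1  2  2  3  4  4
At index 4 the value is 2.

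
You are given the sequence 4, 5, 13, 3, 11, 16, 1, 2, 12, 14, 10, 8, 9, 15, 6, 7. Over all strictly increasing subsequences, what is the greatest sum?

61

Let S[i] be the best sum of a strictly increasing subsequence ending at i:
i:      1  2  3  4  5  6  7  8  9 10 11 12 13 14 15 16
a[i]:   4  5 13  3 11 16  1  2 12 14 10  8  9 15  6  7
S:      4  9 22  3 20 38  1  3 32 46 19 17 26 61 15 22
Maximum is 61 (e.g. 4 + 5 + 11 + 12 + 14 + 15).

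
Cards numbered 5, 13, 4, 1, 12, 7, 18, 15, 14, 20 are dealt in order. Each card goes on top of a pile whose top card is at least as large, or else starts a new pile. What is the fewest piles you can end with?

4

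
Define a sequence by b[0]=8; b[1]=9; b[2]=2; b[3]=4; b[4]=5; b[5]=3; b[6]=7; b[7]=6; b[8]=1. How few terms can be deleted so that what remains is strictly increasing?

5

Fewest deletions = n − (longest strictly increasing subsequence).
i:     0 1 2 3 4 5 6 7 8
b[i]:  8 9 2 4 5 3 7 6 1
dp:    1 2 1 2 3 2 4 4 1
max dp = 4, so deletions = 9 − 4 = 5.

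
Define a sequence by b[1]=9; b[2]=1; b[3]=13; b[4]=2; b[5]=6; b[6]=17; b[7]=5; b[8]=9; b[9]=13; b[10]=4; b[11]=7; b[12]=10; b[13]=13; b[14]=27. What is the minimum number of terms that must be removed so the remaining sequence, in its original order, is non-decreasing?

Fewest deletions = n − (longest non-decreasing subsequence).
Patience tails:
9 → extends → [9]
1 → replaces 9 → [1]
13 → extends → [1, 13]
2 → replaces 13 → [1, 2]
6 → extends → [1, 2, 6]
17 → extends → [1, 2, 6, 17]
5 → replaces 6 → [1, 2, 5, 17]
9 → replaces 17 → [1, 2, 5, 9]
13 → extends → [1, 2, 5, 9, 13]
4 → replaces 5 → [1, 2, 4, 9, 13]
7 → replaces 9 → [1, 2, 4, 7, 13]
10 → replaces 13 → [1, 2, 4, 7, 10]
13 → extends → [1, 2, 4, 7, 10, 13]
27 → extends → [1, 2, 4, 7, 10, 13, 27]
Longest non-decreasing subsequence has length 7, so deletions = 14 − 7 = 7.

7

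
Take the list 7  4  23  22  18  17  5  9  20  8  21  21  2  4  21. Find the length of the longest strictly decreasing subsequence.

Let dp[i] be the longest strictly decreasing subsequence ending at i:
i:      1  2  3  4  5  6  7  8  9 10 11 12 13 14 15
a[i]:   7  4 23 22 18 17  5  9 20  8 21 21  2  4 21
dp:     1  2  1  2  3  4  5  5  3  6  3  3  7  7  3
Maximum is 7.

7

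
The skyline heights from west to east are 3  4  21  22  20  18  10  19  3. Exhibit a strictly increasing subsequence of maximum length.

Patience tails give the LIS length; then backtrack through the dp parents:
3 → extends → [3]
4 → extends → [3, 4]
21 → extends → [3, 4, 21]
22 → extends → [3, 4, 21, 22]
20 → replaces 21 → [3, 4, 20, 22]
18 → replaces 20 → [3, 4, 18, 22]
10 → replaces 18 → [3, 4, 10, 22]
19 → replaces 22 → [3, 4, 10, 19]
3 → already a tail → [3, 4, 10, 19]
Length 4; one witness is 3, 4, 21, 22.

3, 4, 21, 22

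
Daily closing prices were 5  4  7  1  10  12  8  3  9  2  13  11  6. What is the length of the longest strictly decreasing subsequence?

4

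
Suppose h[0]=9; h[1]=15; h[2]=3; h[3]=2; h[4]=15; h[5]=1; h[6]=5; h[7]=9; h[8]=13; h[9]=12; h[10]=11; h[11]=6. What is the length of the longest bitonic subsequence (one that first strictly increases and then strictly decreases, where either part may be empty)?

7

inc[i] = longest strictly increasing subsequence ending at i; dec[i] = longest strictly decreasing subsequence starting at i:
i:      0  1  2  3  4  5  6  7  8  9 10 11
h[i]:   9 15  3  2 15  1  5  9 13 12 11  6
inc:    1  2  1  1  2  1  2  3  4  4  4  3
dec:    4  5  3  2  5  1  1  2  4  3  2  1
Best peak at i=8 (value 13): inc=4, dec=4, length 4+4−1 = 7.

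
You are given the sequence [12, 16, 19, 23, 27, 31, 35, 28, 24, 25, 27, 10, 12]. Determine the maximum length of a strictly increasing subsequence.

7

Track the smallest tail for each achievable length (strict):
12 → extends → [12]
16 → extends → [12, 16]
19 → extends → [12, 16, 19]
23 → extends → [12, 16, 19, 23]
27 → extends → [12, 16, 19, 23, 27]
31 → extends → [12, 16, 19, 23, 27, 31]
35 → extends → [12, 16, 19, 23, 27, 31, 35]
28 → replaces 31 → [12, 16, 19, 23, 27, 28, 35]
24 → replaces 27 → [12, 16, 19, 23, 24, 28, 35]
25 → replaces 28 → [12, 16, 19, 23, 24, 25, 35]
27 → replaces 35 → [12, 16, 19, 23, 24, 25, 27]
10 → replaces 12 → [10, 16, 19, 23, 24, 25, 27]
12 → replaces 16 → [10, 12, 19, 23, 24, 25, 27]
Seven tails, so the longest strictly increasing subsequence has length 7 (e.g. 12, 16, 19, 23, 27, 31, 35).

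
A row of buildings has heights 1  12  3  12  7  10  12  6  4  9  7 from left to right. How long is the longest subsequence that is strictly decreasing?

Let dp[i] be the longest strictly decreasing subsequence ending at i:
i:      1  2  3  4  5  6  7  8  9 10 11
a[i]:   1 12  3 12  7 10 12  6  4  9  7
dp:     1  1  2  1  2  2  1  3  4  3  4
Maximum is 4.

4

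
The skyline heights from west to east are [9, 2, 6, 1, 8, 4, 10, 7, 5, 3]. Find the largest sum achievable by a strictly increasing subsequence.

Let S[i] be the best sum of a strictly increasing subsequence ending at i:
i:      1  2  3  4  5  6  7  8  9 10
a[i]:   9  2  6  1  8  4 10  7  5  3
S:      9  2  8  1 16  6 26 15 11  5
Maximum is 26 (e.g. 2 + 6 + 8 + 10).

26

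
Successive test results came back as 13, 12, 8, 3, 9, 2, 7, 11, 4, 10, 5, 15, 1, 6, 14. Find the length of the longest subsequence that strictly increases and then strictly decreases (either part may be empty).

6

inc[i] = longest strictly increasing subsequence ending at i; dec[i] = longest strictly decreasing subsequence starting at i:
i:      1  2  3  4  5  6  7  8  9 10 11 12 13 14 15
a[i]:  13 12  8  3  9  2  7 11  4 10  5 15  1  6 14
inc:    1  1  1  1  2  1  2  3  2  3  3  4  1  4  5
dec:    6  5  4  3  4  2  3  4  2  3  2  2  1  1  1
Best peak at i=1 (value 13): inc=1, dec=6, length 1+6−1 = 6.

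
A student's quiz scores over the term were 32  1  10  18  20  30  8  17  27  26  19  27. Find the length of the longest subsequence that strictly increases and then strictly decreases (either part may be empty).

inc[i] = longest strictly increasing subsequence ending at i; dec[i] = longest strictly decreasing subsequence starting at i:
i:      1  2  3  4  5  6  7  8  9 10 11 12
a[i]:  32  1 10 18 20 30  8 17 27 26 19 27
inc:    1  1  2  3  4  5  2  3  5  5  4  6
dec:    5  1  2  2  2  4  1  1  3  2  1  1
Best peak at i=6 (value 30): inc=5, dec=4, length 5+4−1 = 8.

8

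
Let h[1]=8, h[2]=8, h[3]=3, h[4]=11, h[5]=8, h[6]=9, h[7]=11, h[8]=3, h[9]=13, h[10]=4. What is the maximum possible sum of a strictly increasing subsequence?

44

Let S[i] be the best sum of a strictly increasing subsequence ending at i:
i:      1  2  3  4  5  6  7  8  9 10
h[i]:   8  8  3 11  8  9 11  3 13  4
S:      8  8  3 19 11 20 31  3 44  7
Maximum is 44 (e.g. 3 + 8 + 9 + 11 + 13).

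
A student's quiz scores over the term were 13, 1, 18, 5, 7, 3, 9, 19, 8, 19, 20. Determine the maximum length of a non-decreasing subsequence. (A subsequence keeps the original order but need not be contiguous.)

7

Let dp[i] be the length of the longest such subsequence ending at index i:
i:      1  2  3  4  5  6  7  8  9 10 11
a[i]:  13  1 18  5  7  3  9 19  8 19 20
dp:     1  1  2  2  3  2  4  5  4  6  7
Maximum dp value is 7.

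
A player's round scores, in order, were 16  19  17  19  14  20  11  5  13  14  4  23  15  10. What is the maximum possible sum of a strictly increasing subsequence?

95

Let S[i] be the best sum of a strictly increasing subsequence ending at i:
i:      1  2  3  4  5  6  7  8  9 10 11 12 13 14
a[i]:  16 19 17 19 14 20 11  5 13 14  4 23 15 10
S:     16 35 33 52 14 72 11  5 24 38  4 95 53 15
Maximum is 95 (e.g. 16 + 17 + 19 + 20 + 23).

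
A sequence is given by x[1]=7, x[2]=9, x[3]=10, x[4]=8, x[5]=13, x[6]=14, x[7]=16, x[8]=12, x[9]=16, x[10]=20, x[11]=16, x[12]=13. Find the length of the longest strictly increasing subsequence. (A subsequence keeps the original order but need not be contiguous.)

Let dp[i] be the length of the longest such subsequence ending at index i:
i:      1  2  3  4  5  6  7  8  9 10 11 12
x[i]:   7  9 10  8 13 14 16 12 16 20 16 13
dp:     1  2  3  2  4  5  6  4  6  7  6  5
Maximum dp value is 7.

7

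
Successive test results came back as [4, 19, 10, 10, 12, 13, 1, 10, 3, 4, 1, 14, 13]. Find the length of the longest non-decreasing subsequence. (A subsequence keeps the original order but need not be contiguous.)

6

Let dp[i] be the length of the longest such subsequence ending at index i:
i:      1  2  3  4  5  6  7  8  9 10 11 12 13
a[i]:   4 19 10 10 12 13  1 10  3  4  1 14 13
dp:     1  2  2  3  4  5  1  4  2  3  2  6  6
Maximum dp value is 6.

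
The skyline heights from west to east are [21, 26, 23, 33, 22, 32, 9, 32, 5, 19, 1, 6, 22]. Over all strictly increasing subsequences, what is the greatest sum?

Let S[i] be the best sum of a strictly increasing subsequence ending at i:
i:      1  2  3  4  5  6  7  8  9 10 11 12 13
a[i]:  21 26 23 33 22 32  9 32  5 19  1  6 22
S:     21 47 44 80 43 79  9 79  5 28  1 11 50
Maximum is 80 (e.g. 21 + 26 + 33).

80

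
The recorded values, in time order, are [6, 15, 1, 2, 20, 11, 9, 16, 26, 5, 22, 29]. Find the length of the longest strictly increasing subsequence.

6

Track the smallest tail for each achievable length (strict):
6 → extends → [6]
15 → extends → [6, 15]
1 → replaces 6 → [1, 15]
2 → replaces 15 → [1, 2]
20 → extends → [1, 2, 20]
11 → replaces 20 → [1, 2, 11]
9 → replaces 11 → [1, 2, 9]
16 → extends → [1, 2, 9, 16]
26 → extends → [1, 2, 9, 16, 26]
5 → replaces 9 → [1, 2, 5, 16, 26]
22 → replaces 26 → [1, 2, 5, 16, 22]
29 → extends → [1, 2, 5, 16, 22, 29]
Six tails, so the longest strictly increasing subsequence has length 6 (e.g. 1, 2, 11, 16, 26, 29).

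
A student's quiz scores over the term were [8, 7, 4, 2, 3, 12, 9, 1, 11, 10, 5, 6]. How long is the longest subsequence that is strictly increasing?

4

Track the smallest tail for each achievable length (strict):
8 → extends → [8]
7 → replaces 8 → [7]
4 → replaces 7 → [4]
2 → replaces 4 → [2]
3 → extends → [2, 3]
12 → extends → [2, 3, 12]
9 → replaces 12 → [2, 3, 9]
1 → replaces 2 → [1, 3, 9]
11 → extends → [1, 3, 9, 11]
10 → replaces 11 → [1, 3, 9, 10]
5 → replaces 9 → [1, 3, 5, 10]
6 → replaces 10 → [1, 3, 5, 6]
Four tails, so the longest strictly increasing subsequence has length 4 (e.g. 2, 3, 9, 11).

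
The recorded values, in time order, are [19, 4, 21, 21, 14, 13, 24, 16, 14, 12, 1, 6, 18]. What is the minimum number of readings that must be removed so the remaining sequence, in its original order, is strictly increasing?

9

Fewest deletions = n − (longest strictly increasing subsequence).
i:      1  2  3  4  5  6  7  8  9 10 11 12 13
a[i]:  19  4 21 21 14 13 24 16 14 12  1  6 18
dp:     1  1  2  2  2  2  3  3  3  2  1  2  4
max dp = 4, so deletions = 13 − 4 = 9.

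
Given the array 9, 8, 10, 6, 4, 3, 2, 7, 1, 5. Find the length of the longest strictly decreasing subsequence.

Negate each value so 'decreasing' becomes 'increasing', then run patience tails on the negated sequence:
-9 → extends → [-9]
-8 → extends → [-9, -8]
-10 → replaces -9 → [-10, -8]
-6 → extends → [-10, -8, -6]
-4 → extends → [-10, -8, -6, -4]
-3 → extends → [-10, -8, -6, -4, -3]
-2 → extends → [-10, -8, -6, -4, -3, -2]
-7 → replaces -6 → [-10, -8, -7, -4, -3, -2]
-1 → extends → [-10, -8, -7, -4, -3, -2, -1]
-5 → replaces -4 → [-10, -8, -7, -5, -3, -2, -1]
Seven tails, so the longest strictly decreasing subsequence of the original has length 7.

7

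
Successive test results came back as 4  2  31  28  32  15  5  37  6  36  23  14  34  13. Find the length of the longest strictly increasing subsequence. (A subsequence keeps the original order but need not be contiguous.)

5

Track the smallest tail for each achievable length (strict):
4 → extends → [4]
2 → replaces 4 → [2]
31 → extends → [2, 31]
28 → replaces 31 → [2, 28]
32 → extends → [2, 28, 32]
15 → replaces 28 → [2, 15, 32]
5 → replaces 15 → [2, 5, 32]
37 → extends → [2, 5, 32, 37]
6 → replaces 32 → [2, 5, 6, 37]
36 → replaces 37 → [2, 5, 6, 36]
23 → replaces 36 → [2, 5, 6, 23]
14 → replaces 23 → [2, 5, 6, 14]
34 → extends → [2, 5, 6, 14, 34]
13 → replaces 14 → [2, 5, 6, 13, 34]
Five tails, so the longest strictly increasing subsequence has length 5 (e.g. 4, 5, 6, 23, 34).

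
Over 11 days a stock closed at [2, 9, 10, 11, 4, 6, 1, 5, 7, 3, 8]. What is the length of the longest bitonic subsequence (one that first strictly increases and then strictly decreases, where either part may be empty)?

7

inc[i] = longest strictly increasing subsequence ending at i; dec[i] = longest strictly decreasing subsequence starting at i:
i:      1  2  3  4  5  6  7  8  9 10 11
a[i]:   2  9 10 11  4  6  1  5  7  3  8
inc:    1  2  3  4  2  3  1  3  4  2  5
dec:    2  4  4  4  2  3  1  2  2  1  1
Best peak at i=4 (value 11): inc=4, dec=4, length 4+4−1 = 7.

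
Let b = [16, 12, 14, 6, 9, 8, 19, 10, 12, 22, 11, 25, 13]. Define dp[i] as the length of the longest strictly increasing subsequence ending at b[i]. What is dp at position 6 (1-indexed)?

2

dp[i] = 1 + max{dp[j] : j<i, b[j]<b[i]} (or 1 if no such j):
i:      1  2  3  4  5  6  7  8  9 10 11 12 13
b[i]:  16 12 14  6  9  8 19 10 12 22 11 25 13
dp:     1  1  2  1  2  2  3  3  4  5  4  6  5
At index 6 the value is 2.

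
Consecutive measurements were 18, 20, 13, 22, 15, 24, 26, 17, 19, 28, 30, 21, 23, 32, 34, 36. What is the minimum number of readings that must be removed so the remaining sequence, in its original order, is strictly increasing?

6

Fewest deletions = n − (longest strictly increasing subsequence).
Patience tails:
18 → extends → [18]
20 → extends → [18, 20]
13 → replaces 18 → [13, 20]
22 → extends → [13, 20, 22]
15 → replaces 20 → [13, 15, 22]
24 → extends → [13, 15, 22, 24]
26 → extends → [13, 15, 22, 24, 26]
17 → replaces 22 → [13, 15, 17, 24, 26]
19 → replaces 24 → [13, 15, 17, 19, 26]
28 → extends → [13, 15, 17, 19, 26, 28]
30 → extends → [13, 15, 17, 19, 26, 28, 30]
21 → replaces 26 → [13, 15, 17, 19, 21, 28, 30]
23 → replaces 28 → [13, 15, 17, 19, 21, 23, 30]
32 → extends → [13, 15, 17, 19, 21, 23, 30, 32]
34 → extends → [13, 15, 17, 19, 21, 23, 30, 32, 34]
36 → extends → [13, 15, 17, 19, 21, 23, 30, 32, 34, 36]
Longest strictly increasing subsequence has length 10, so deletions = 16 − 10 = 6.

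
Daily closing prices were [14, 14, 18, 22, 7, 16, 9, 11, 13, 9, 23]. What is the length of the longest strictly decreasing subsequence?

Negate each value so 'decreasing' becomes 'increasing', then run patience tails on the negated sequence:
-14 → extends → [-14]
-14 → already a tail → [-14]
-18 → replaces -14 → [-18]
-22 → replaces -18 → [-22]
-7 → extends → [-22, -7]
-16 → replaces -7 → [-22, -16]
-9 → extends → [-22, -16, -9]
-11 → replaces -9 → [-22, -16, -11]
-13 → replaces -11 → [-22, -16, -13]
-9 → extends → [-22, -16, -13, -9]
-23 → replaces -22 → [-23, -16, -13, -9]
Four tails, so the longest strictly decreasing subsequence of the original has length 4.

4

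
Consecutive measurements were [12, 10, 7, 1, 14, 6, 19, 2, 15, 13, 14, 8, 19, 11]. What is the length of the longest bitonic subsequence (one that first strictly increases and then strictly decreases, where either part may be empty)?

6

inc[i] = longest strictly increasing subsequence ending at i; dec[i] = longest strictly decreasing subsequence starting at i:
i:      1  2  3  4  5  6  7  8  9 10 11 12 13 14
a[i]:  12 10  7  1 14  6 19  2 15 13 14  8 19 11
inc:    1  1  1  1  2  2  3  2  3  3  4  3  5  4
dec:    5  4  3  1  3  2  4  1  3  2  2  1  2  1
Best peak at i=7 (value 19): inc=3, dec=4, length 3+4−1 = 6.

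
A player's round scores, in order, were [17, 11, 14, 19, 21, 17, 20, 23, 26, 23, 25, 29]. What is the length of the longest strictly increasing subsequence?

7

Track the smallest tail for each achievable length (strict):
17 → extends → [17]
11 → replaces 17 → [11]
14 → extends → [11, 14]
19 → extends → [11, 14, 19]
21 → extends → [11, 14, 19, 21]
17 → replaces 19 → [11, 14, 17, 21]
20 → replaces 21 → [11, 14, 17, 20]
23 → extends → [11, 14, 17, 20, 23]
26 → extends → [11, 14, 17, 20, 23, 26]
23 → already a tail → [11, 14, 17, 20, 23, 26]
25 → replaces 26 → [11, 14, 17, 20, 23, 25]
29 → extends → [11, 14, 17, 20, 23, 25, 29]
Seven tails, so the longest strictly increasing subsequence has length 7 (e.g. 11, 14, 19, 21, 23, 26, 29).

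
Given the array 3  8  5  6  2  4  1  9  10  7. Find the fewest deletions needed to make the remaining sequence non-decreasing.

Fewest deletions = n − (longest non-decreasing subsequence).
i:      1  2  3  4  5  6  7  8  9 10
a[i]:   3  8  5  6  2  4  1  9 10  7
dp:     1  2  2  3  1  2  1  4  5  4
max dp = 5, so deletions = 10 − 5 = 5.

5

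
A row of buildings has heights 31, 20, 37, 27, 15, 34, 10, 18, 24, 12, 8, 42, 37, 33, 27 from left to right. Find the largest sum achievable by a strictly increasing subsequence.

123

Let S[i] be the best sum of a strictly increasing subsequence ending at i:
i:       1   2   3   4   5   6   7   8   9  10  11  12  13  14  15
a[i]:   31  20  37  27  15  34  10  18  24  12   8  42  37  33  27
S:      31  20  68  47  15  81  10  33  57  22   8 123 118  90  84
Maximum is 123 (e.g. 20 + 27 + 34 + 42).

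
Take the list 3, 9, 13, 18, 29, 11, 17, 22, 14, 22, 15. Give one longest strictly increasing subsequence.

3, 9, 13, 18, 29

Patience tails give the LIS length; then backtrack through the dp parents:
3 → extends → [3]
9 → extends → [3, 9]
13 → extends → [3, 9, 13]
18 → extends → [3, 9, 13, 18]
29 → extends → [3, 9, 13, 18, 29]
11 → replaces 13 → [3, 9, 11, 18, 29]
17 → replaces 18 → [3, 9, 11, 17, 29]
22 → replaces 29 → [3, 9, 11, 17, 22]
14 → replaces 17 → [3, 9, 11, 14, 22]
22 → already a tail → [3, 9, 11, 14, 22]
15 → replaces 22 → [3, 9, 11, 14, 15]
Length 5; one witness is 3, 9, 13, 18, 29.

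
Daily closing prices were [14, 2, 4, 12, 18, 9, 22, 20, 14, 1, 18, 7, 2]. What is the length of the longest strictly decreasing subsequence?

Negate each value so 'decreasing' becomes 'increasing', then run patience tails on the negated sequence:
-14 → extends → [-14]
-2 → extends → [-14, -2]
-4 → replaces -2 → [-14, -4]
-12 → replaces -4 → [-14, -12]
-18 → replaces -14 → [-18, -12]
-9 → extends → [-18, -12, -9]
-22 → replaces -18 → [-22, -12, -9]
-20 → replaces -12 → [-22, -20, -9]
-14 → replaces -9 → [-22, -20, -14]
-1 → extends → [-22, -20, -14, -1]
-18 → replaces -14 → [-22, -20, -18, -1]
-7 → replaces -1 → [-22, -20, -18, -7]
-2 → extends → [-22, -20, -18, -7, -2]
Five tails, so the longest strictly decreasing subsequence of the original has length 5.

5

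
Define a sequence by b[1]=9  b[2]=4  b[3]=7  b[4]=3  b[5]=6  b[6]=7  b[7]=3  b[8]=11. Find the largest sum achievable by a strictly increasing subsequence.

Let S[i] be the best sum of a strictly increasing subsequence ending at i:
i:      1  2  3  4  5  6  7  8
b[i]:   9  4  7  3  6  7  3 11
S:      9  4 11  3 10 17  3 28
Maximum is 28 (e.g. 4 + 6 + 7 + 11).

28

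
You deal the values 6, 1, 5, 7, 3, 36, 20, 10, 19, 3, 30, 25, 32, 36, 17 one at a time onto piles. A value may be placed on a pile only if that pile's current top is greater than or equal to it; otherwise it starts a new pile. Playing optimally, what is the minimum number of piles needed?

The minimum number of non-increasing subsequences covering a sequence equals the length of its longest strictly increasing subsequence.
LIS length is 8 (e.g. 1, 5, 7, 10, 19, 30, 32, 36), so 8 piles are needed.

8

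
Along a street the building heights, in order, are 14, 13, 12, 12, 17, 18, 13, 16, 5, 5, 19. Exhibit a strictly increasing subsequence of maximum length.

Patience tails give the LIS length; then backtrack through the dp parents:
14 → extends → [14]
13 → replaces 14 → [13]
12 → replaces 13 → [12]
12 → already a tail → [12]
17 → extends → [12, 17]
18 → extends → [12, 17, 18]
13 → replaces 17 → [12, 13, 18]
16 → replaces 18 → [12, 13, 16]
5 → replaces 12 → [5, 13, 16]
5 → already a tail → [5, 13, 16]
19 → extends → [5, 13, 16, 19]
Length 4; one witness is 14, 17, 18, 19.

14, 17, 18, 19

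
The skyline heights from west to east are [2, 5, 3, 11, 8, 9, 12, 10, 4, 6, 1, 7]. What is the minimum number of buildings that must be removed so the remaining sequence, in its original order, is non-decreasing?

7

Fewest deletions = n − (longest non-decreasing subsequence).
Patience tails:
2 → extends → [2]
5 → extends → [2, 5]
3 → replaces 5 → [2, 3]
11 → extends → [2, 3, 11]
8 → replaces 11 → [2, 3, 8]
9 → extends → [2, 3, 8, 9]
12 → extends → [2, 3, 8, 9, 12]
10 → replaces 12 → [2, 3, 8, 9, 10]
4 → replaces 8 → [2, 3, 4, 9, 10]
6 → replaces 9 → [2, 3, 4, 6, 10]
1 → replaces 2 → [1, 3, 4, 6, 10]
7 → replaces 10 → [1, 3, 4, 6, 7]
Longest non-decreasing subsequence has length 5, so deletions = 12 − 5 = 7.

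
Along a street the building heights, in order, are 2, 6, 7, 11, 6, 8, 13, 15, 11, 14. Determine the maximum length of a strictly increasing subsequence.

Let dp[i] be the length of the longest such subsequence ending at index i:
i:      1  2  3  4  5  6  7  8  9 10
a[i]:   2  6  7 11  6  8 13 15 11 14
dp:     1  2  3  4  2  4  5  6  5  6
Maximum dp value is 6.

6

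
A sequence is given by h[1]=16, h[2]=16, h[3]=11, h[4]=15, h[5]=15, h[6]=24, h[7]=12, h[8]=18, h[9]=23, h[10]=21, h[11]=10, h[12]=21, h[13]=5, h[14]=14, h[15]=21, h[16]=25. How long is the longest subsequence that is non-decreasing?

Let dp[i] be the length of the longest such subsequence ending at index i:
i:      1  2  3  4  5  6  7  8  9 10 11 12 13 14 15 16
h[i]:  16 16 11 15 15 24 12 18 23 21 10 21  5 14 21 25
dp:     1  2  1  2  3  4  2  4  5  5  1  6  1  3  7  8
Maximum dp value is 8.

8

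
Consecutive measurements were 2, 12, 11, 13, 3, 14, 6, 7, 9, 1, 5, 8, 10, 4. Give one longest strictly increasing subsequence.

2, 3, 6, 7, 9, 10

Patience tails give the LIS length; then backtrack through the dp parents:
2 → extends → [2]
12 → extends → [2, 12]
11 → replaces 12 → [2, 11]
13 → extends → [2, 11, 13]
3 → replaces 11 → [2, 3, 13]
14 → extends → [2, 3, 13, 14]
6 → replaces 13 → [2, 3, 6, 14]
7 → replaces 14 → [2, 3, 6, 7]
9 → extends → [2, 3, 6, 7, 9]
1 → replaces 2 → [1, 3, 6, 7, 9]
5 → replaces 6 → [1, 3, 5, 7, 9]
8 → replaces 9 → [1, 3, 5, 7, 8]
10 → extends → [1, 3, 5, 7, 8, 10]
4 → replaces 5 → [1, 3, 4, 7, 8, 10]
Length 6; one witness is 2, 3, 6, 7, 9, 10.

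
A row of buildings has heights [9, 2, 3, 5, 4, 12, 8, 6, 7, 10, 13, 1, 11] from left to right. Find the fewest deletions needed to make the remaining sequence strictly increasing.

6

Fewest deletions = n − (longest strictly increasing subsequence).
Patience tails:
9 → extends → [9]
2 → replaces 9 → [2]
3 → extends → [2, 3]
5 → extends → [2, 3, 5]
4 → replaces 5 → [2, 3, 4]
12 → extends → [2, 3, 4, 12]
8 → replaces 12 → [2, 3, 4, 8]
6 → replaces 8 → [2, 3, 4, 6]
7 → extends → [2, 3, 4, 6, 7]
10 → extends → [2, 3, 4, 6, 7, 10]
13 → extends → [2, 3, 4, 6, 7, 10, 13]
1 → replaces 2 → [1, 3, 4, 6, 7, 10, 13]
11 → replaces 13 → [1, 3, 4, 6, 7, 10, 11]
Longest strictly increasing subsequence has length 7, so deletions = 13 − 7 = 6.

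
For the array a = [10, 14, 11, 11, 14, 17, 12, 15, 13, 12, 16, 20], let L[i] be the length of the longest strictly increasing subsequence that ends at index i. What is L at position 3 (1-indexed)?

2

dp[i] = 1 + max{dp[j] : j<i, a[j]<a[i]} (or 1 if no such j):
i:      1  2  3  4  5  6  7  8  9 10 11 12
a[i]:  10 14 11 11 14 17 12 15 13 12 16 20
dp:     1  2  2  2  3  4  3  4  4  3  5  6
At index 3 the value is 2.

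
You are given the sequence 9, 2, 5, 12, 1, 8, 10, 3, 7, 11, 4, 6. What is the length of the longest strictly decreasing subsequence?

4

Let dp[i] be the longest strictly decreasing subsequence ending at i:
i:      1  2  3  4  5  6  7  8  9 10 11 12
a[i]:   9  2  5 12  1  8 10  3  7 11  4  6
dp:     1  2  2  1  3  2  2  3  3  2  4  4
Maximum is 4.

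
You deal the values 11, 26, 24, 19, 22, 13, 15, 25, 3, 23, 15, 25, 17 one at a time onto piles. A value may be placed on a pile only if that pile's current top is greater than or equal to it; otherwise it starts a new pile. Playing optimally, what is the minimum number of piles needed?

The minimum number of non-increasing subsequences covering a sequence equals the length of its longest strictly increasing subsequence.
LIS length is 5 (e.g. 11, 19, 22, 23, 25), so 5 piles are needed.

5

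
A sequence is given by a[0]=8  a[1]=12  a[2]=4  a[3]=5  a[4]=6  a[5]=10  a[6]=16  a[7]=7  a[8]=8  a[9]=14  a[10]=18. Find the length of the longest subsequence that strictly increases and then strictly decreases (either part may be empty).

7

inc[i] = longest strictly increasing subsequence ending at i; dec[i] = longest strictly decreasing subsequence starting at i:
i:      0  1  2  3  4  5  6  7  8  9 10
a[i]:   8 12  4  5  6 10 16  7  8 14 18
inc:    1  2  1  2  3  4  5  4  5  6  7
dec:    2  3  1  1  1  2  2  1  1  1  1
Best peak at i=10 (value 18): inc=7, dec=1, length 7+1−1 = 7.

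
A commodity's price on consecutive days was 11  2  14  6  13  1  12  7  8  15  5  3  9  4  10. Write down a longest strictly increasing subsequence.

2, 6, 7, 8, 9, 10

Patience tails give the LIS length; then backtrack through the dp parents:
11 → extends → [11]
2 → replaces 11 → [2]
14 → extends → [2, 14]
6 → replaces 14 → [2, 6]
13 → extends → [2, 6, 13]
1 → replaces 2 → [1, 6, 13]
12 → replaces 13 → [1, 6, 12]
7 → replaces 12 → [1, 6, 7]
8 → extends → [1, 6, 7, 8]
15 → extends → [1, 6, 7, 8, 15]
5 → replaces 6 → [1, 5, 7, 8, 15]
3 → replaces 5 → [1, 3, 7, 8, 15]
9 → replaces 15 → [1, 3, 7, 8, 9]
4 → replaces 7 → [1, 3, 4, 8, 9]
10 → extends → [1, 3, 4, 8, 9, 10]
Length 6; one witness is 2, 6, 7, 8, 9, 10.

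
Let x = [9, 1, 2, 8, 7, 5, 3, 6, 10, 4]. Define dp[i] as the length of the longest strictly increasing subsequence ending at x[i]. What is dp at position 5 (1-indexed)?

3

dp[i] = 1 + max{dp[j] : j<i, x[j]<x[i]} (or 1 if no such j):
i:      1  2  3  4  5  6  7  8  9 10
x[i]:   9  1  2  8  7  5  3  6 10  4
dp:     1  1  2  3  3  3  3  4  5  4
At index 5 the value is 3.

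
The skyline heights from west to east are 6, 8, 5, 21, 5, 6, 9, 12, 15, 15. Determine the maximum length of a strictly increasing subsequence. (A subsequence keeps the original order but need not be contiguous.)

5

Track the smallest tail for each achievable length (strict):
6 → extends → [6]
8 → extends → [6, 8]
5 → replaces 6 → [5, 8]
21 → extends → [5, 8, 21]
5 → already a tail → [5, 8, 21]
6 → replaces 8 → [5, 6, 21]
9 → replaces 21 → [5, 6, 9]
12 → extends → [5, 6, 9, 12]
15 → extends → [5, 6, 9, 12, 15]
15 → already a tail → [5, 6, 9, 12, 15]
Five tails, so the longest strictly increasing subsequence has length 5 (e.g. 6, 8, 9, 12, 15).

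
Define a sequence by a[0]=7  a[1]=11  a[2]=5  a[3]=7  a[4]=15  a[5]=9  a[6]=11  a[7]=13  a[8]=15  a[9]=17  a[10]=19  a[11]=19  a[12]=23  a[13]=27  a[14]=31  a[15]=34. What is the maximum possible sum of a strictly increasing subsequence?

211

Let S[i] be the best sum of a strictly increasing subsequence ending at i:
i:       0   1   2   3   4   5   6   7   8   9  10  11  12  13  14  15
a[i]:    7  11   5   7  15   9  11  13  15  17  19  19  23  27  31  34
S:       7  18   5  12  33  21  32  45  60  77  96  96 119 146 177 211
Maximum is 211 (e.g. 5 + 7 + 9 + 11 + 13 + 15 + 17 + 19 + 23 + 27 + 31 + 34).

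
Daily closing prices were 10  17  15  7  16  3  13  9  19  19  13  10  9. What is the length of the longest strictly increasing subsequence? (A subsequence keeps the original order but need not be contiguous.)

4

Track the smallest tail for each achievable length (strict):
10 → extends → [10]
17 → extends → [10, 17]
15 → replaces 17 → [10, 15]
7 → replaces 10 → [7, 15]
16 → extends → [7, 15, 16]
3 → replaces 7 → [3, 15, 16]
13 → replaces 15 → [3, 13, 16]
9 → replaces 13 → [3, 9, 16]
19 → extends → [3, 9, 16, 19]
19 → already a tail → [3, 9, 16, 19]
13 → replaces 16 → [3, 9, 13, 19]
10 → replaces 13 → [3, 9, 10, 19]
9 → already a tail → [3, 9, 10, 19]
Four tails, so the longest strictly increasing subsequence has length 4 (e.g. 10, 15, 16, 19).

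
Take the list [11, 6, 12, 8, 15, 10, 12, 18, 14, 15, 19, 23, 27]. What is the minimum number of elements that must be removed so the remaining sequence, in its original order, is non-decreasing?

4

Fewest deletions = n − (longest non-decreasing subsequence).
i:      1  2  3  4  5  6  7  8  9 10 11 12 13
a[i]:  11  6 12  8 15 10 12 18 14 15 19 23 27
dp:     1  1  2  2  3  3  4  5  5  6  7  8  9
max dp = 9, so deletions = 13 − 9 = 4.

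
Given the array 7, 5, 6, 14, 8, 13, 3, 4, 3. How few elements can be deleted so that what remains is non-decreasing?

Fewest deletions = n − (longest non-decreasing subsequence).
Patience tails:
7 → extends → [7]
5 → replaces 7 → [5]
6 → extends → [5, 6]
14 → extends → [5, 6, 14]
8 → replaces 14 → [5, 6, 8]
13 → extends → [5, 6, 8, 13]
3 → replaces 5 → [3, 6, 8, 13]
4 → replaces 6 → [3, 4, 8, 13]
3 → replaces 4 → [3, 3, 8, 13]
Longest non-decreasing subsequence has length 4, so deletions = 9 − 4 = 5.

5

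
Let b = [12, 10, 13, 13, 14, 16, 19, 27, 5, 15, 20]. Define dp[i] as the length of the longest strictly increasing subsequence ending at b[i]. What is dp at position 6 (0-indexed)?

5

dp[i] = 1 + max{dp[j] : j<i, b[j]<b[i]} (or 1 if no such j):
i:      0  1  2  3  4  5  6  7  8  9 10
b[i]:  12 10 13 13 14 16 19 27  5 15 20
dp:     1  1  2  2  3  4  5  6  1  4  6
At index 6 the value is 5.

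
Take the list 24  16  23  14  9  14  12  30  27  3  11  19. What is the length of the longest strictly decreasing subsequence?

5

Negate each value so 'decreasing' becomes 'increasing', then run patience tails on the negated sequence:
-24 → extends → [-24]
-16 → extends → [-24, -16]
-23 → replaces -16 → [-24, -23]
-14 → extends → [-24, -23, -14]
-9 → extends → [-24, -23, -14, -9]
-14 → already a tail → [-24, -23, -14, -9]
-12 → replaces -9 → [-24, -23, -14, -12]
-30 → replaces -24 → [-30, -23, -14, -12]
-27 → replaces -23 → [-30, -27, -14, -12]
-3 → extends → [-30, -27, -14, -12, -3]
-11 → replaces -3 → [-30, -27, -14, -12, -11]
-19 → replaces -14 → [-30, -27, -19, -12, -11]
Five tails, so the longest strictly decreasing subsequence of the original has length 5.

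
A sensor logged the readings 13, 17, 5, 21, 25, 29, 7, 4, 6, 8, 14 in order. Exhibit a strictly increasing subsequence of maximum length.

13, 17, 21, 25, 29

Patience tails give the LIS length; then backtrack through the dp parents:
13 → extends → [13]
17 → extends → [13, 17]
5 → replaces 13 → [5, 17]
21 → extends → [5, 17, 21]
25 → extends → [5, 17, 21, 25]
29 → extends → [5, 17, 21, 25, 29]
7 → replaces 17 → [5, 7, 21, 25, 29]
4 → replaces 5 → [4, 7, 21, 25, 29]
6 → replaces 7 → [4, 6, 21, 25, 29]
8 → replaces 21 → [4, 6, 8, 25, 29]
14 → replaces 25 → [4, 6, 8, 14, 29]
Length 5; one witness is 13, 17, 21, 25, 29.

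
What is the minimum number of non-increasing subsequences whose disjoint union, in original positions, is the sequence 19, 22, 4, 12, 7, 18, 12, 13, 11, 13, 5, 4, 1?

4

Place each on the leftmost legal pile:
19 → new pile 1 (tops now [19])
22 → new pile 2 (tops now [19, 22])
4 → pile 1 (tops now [4, 22])
12 → pile 2 (tops now [4, 12])
7 → pile 2 (tops now [4, 7])
18 → new pile 3 (tops now [4, 7, 18])
12 → pile 3 (tops now [4, 7, 12])
13 → new pile 4 (tops now [4, 7, 12, 13])
11 → pile 3 (tops now [4, 7, 11, 13])
13 → pile 4 (tops now [4, 7, 11, 13])
5 → pile 2 (tops now [4, 5, 11, 13])
4 → pile 1 (tops now [4, 5, 11, 13])
1 → pile 1 (tops now [1, 5, 11, 13])
Four piles.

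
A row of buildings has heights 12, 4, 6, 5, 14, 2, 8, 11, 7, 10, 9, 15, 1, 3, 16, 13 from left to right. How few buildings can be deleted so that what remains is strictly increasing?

10

Fewest deletions = n − (longest strictly increasing subsequence).
Patience tails:
12 → extends → [12]
4 → replaces 12 → [4]
6 → extends → [4, 6]
5 → replaces 6 → [4, 5]
14 → extends → [4, 5, 14]
2 → replaces 4 → [2, 5, 14]
8 → replaces 14 → [2, 5, 8]
11 → extends → [2, 5, 8, 11]
7 → replaces 8 → [2, 5, 7, 11]
10 → replaces 11 → [2, 5, 7, 10]
9 → replaces 10 → [2, 5, 7, 9]
15 → extends → [2, 5, 7, 9, 15]
1 → replaces 2 → [1, 5, 7, 9, 15]
3 → replaces 5 → [1, 3, 7, 9, 15]
16 → extends → [1, 3, 7, 9, 15, 16]
13 → replaces 15 → [1, 3, 7, 9, 13, 16]
Longest strictly increasing subsequence has length 6, so deletions = 16 − 6 = 10.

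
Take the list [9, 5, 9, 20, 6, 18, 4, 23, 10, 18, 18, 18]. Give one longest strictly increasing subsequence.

Patience tails give the LIS length; then backtrack through the dp parents:
9 → extends → [9]
5 → replaces 9 → [5]
9 → extends → [5, 9]
20 → extends → [5, 9, 20]
6 → replaces 9 → [5, 6, 20]
18 → replaces 20 → [5, 6, 18]
4 → replaces 5 → [4, 6, 18]
23 → extends → [4, 6, 18, 23]
10 → replaces 18 → [4, 6, 10, 23]
18 → replaces 23 → [4, 6, 10, 18]
18 → already a tail → [4, 6, 10, 18]
18 → already a tail → [4, 6, 10, 18]
Length 4; one witness is 5, 9, 20, 23.

5, 9, 20, 23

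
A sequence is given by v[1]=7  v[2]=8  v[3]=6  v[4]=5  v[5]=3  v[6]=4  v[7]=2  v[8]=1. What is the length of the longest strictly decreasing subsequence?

Negate each value so 'decreasing' becomes 'increasing', then run patience tails on the negated sequence:
-7 → extends → [-7]
-8 → replaces -7 → [-8]
-6 → extends → [-8, -6]
-5 → extends → [-8, -6, -5]
-3 → extends → [-8, -6, -5, -3]
-4 → replaces -3 → [-8, -6, -5, -4]
-2 → extends → [-8, -6, -5, -4, -2]
-1 → extends → [-8, -6, -5, -4, -2, -1]
Six tails, so the longest strictly decreasing subsequence of the original has length 6.

6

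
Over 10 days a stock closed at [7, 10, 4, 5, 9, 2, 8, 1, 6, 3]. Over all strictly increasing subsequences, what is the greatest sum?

Let S[i] be the best sum of a strictly increasing subsequence ending at i:
i:      1  2  3  4  5  6  7  8  9 10
a[i]:   7 10  4  5  9  2  8  1  6  3
S:      7 17  4  9 18  2 17  1 15  5
Maximum is 18 (e.g. 4 + 5 + 9).

18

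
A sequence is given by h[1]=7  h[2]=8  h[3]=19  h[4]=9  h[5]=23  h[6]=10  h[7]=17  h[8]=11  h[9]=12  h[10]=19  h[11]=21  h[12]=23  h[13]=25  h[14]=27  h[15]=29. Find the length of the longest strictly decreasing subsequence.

3

Negate each value so 'decreasing' becomes 'increasing', then run patience tails on the negated sequence:
-7 → extends → [-7]
-8 → replaces -7 → [-8]
-19 → replaces -8 → [-19]
-9 → extends → [-19, -9]
-23 → replaces -19 → [-23, -9]
-10 → replaces -9 → [-23, -10]
-17 → replaces -10 → [-23, -17]
-11 → extends → [-23, -17, -11]
-12 → replaces -11 → [-23, -17, -12]
-19 → replaces -17 → [-23, -19, -12]
-21 → replaces -19 → [-23, -21, -12]
-23 → already a tail → [-23, -21, -12]
-25 → replaces -23 → [-25, -21, -12]
-27 → replaces -25 → [-27, -21, -12]
-29 → replaces -27 → [-29, -21, -12]
Three tails, so the longest strictly decreasing subsequence of the original has length 3.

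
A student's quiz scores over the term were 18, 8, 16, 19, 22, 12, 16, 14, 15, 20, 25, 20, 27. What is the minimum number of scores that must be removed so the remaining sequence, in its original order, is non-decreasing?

6

Fewest deletions = n − (longest non-decreasing subsequence).
Patience tails:
18 → extends → [18]
8 → replaces 18 → [8]
16 → extends → [8, 16]
19 → extends → [8, 16, 19]
22 → extends → [8, 16, 19, 22]
12 → replaces 16 → [8, 12, 19, 22]
16 → replaces 19 → [8, 12, 16, 22]
14 → replaces 16 → [8, 12, 14, 22]
15 → replaces 22 → [8, 12, 14, 15]
20 → extends → [8, 12, 14, 15, 20]
25 → extends → [8, 12, 14, 15, 20, 25]
20 → replaces 25 → [8, 12, 14, 15, 20, 20]
27 → extends → [8, 12, 14, 15, 20, 20, 27]
Longest non-decreasing subsequence has length 7, so deletions = 13 − 7 = 6.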